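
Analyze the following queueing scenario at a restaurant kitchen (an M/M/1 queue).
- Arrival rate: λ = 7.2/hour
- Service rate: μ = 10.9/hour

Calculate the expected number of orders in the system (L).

ρ = λ/μ = 7.2/10.9 = 0.6606
For M/M/1: L = λ/(μ-λ)
L = 7.2/(10.9-7.2) = 7.2/3.70
L = 1.9459 orders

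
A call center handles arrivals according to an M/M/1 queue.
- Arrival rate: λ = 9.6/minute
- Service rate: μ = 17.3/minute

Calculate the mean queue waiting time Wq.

First, compute utilization: ρ = λ/μ = 9.6/17.3 = 0.5549
For M/M/1: Wq = λ/(μ(μ-λ))
Wq = 9.6/(17.3 × (17.3-9.6))
Wq = 9.6/(17.3 × 7.70)
Wq = 0.07207 minutes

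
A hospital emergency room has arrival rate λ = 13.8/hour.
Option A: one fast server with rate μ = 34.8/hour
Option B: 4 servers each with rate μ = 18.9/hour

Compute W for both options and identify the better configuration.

Option A: single server μ = 34.8 (M/M/1)
  ρ_A = 13.8/34.8 = 0.3966
  W_A = 1/(μ-λ) = 1/(34.8-13.8) = 1/21.00 = 0.04762

Option B: 4 servers μ = 18.9 (M/M/4)
  ρ_B = λ/(cμ) = 13.8/(4×18.9) = 0.1825
  Offered load a = λ/μ = cρ = 13.8/18.9 = 0.7302
  P₀ = [ Σₙ₌₀^3 aⁿ/n! + a^4/(4!(1-ρ)) ]⁻¹
  Σ = a^0/0! + a^1/1! + a^2/2! + a^3/3! = 1.0000 + 0.73016 + 0.26657 + 0.064878 = 2.0616
  a^4/(4!(1-ρ)) = 0.2842/(24 × 0.8175) = 0.01449
  P₀ = 1/(2.0616 + 0.01449) = 0.4817
  Lq = P₀·a^4·ρ / (4!(1-ρ)²) = 0.4817 × 0.2842 × 0.1825 / (24 × 0.6682) = 0.001558
  Wq_B = Lq/λ = 0.001558/13.8 = 0.0001129
  W_B = Wq_B + 1/μ = 0.0001129 + 0.05291 = 0.05302

Since W_A = 0.04762 < W_B = 0.05302, Option A (single fast server) has the shorter time in system.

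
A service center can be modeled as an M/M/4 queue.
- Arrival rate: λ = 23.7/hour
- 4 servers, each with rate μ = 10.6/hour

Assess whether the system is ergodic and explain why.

Stability requires ρ = λ/(cμ) < 1
ρ = 23.7/(4 × 10.6) = 23.7/42.40 = 0.5590
Since 0.5590 < 1, the system is STABLE.
The servers are busy 55.90% of the time.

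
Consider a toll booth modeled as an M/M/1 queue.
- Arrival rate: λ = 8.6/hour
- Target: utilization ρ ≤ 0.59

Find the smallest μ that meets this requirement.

ρ = λ/μ, so μ = λ/ρ
μ ≥ 8.6/0.59 = 14.5763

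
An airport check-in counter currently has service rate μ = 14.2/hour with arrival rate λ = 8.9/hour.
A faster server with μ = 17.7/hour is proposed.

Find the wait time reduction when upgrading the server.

System 1: ρ₁ = 8.9/14.2 = 0.6268, W₁ = 1/(14.2-8.9) = 0.18868
System 2: ρ₂ = 8.9/17.7 = 0.5028, W₂ = 1/(17.7-8.9) = 0.11364
Improvement: (W₁-W₂)/W₁ = (0.18868-0.11364)/0.18868 = 39.77%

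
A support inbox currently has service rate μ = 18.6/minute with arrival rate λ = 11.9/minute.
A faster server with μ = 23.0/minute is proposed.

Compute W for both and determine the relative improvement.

System 1: ρ₁ = 11.9/18.6 = 0.6398, W₁ = 1/(18.6-11.9) = 0.14925
System 2: ρ₂ = 11.9/23.0 = 0.5174, W₂ = 1/(23.0-11.9) = 0.090090
Improvement: (W₁-W₂)/W₁ = (0.14925-0.090090)/0.14925 = 39.64%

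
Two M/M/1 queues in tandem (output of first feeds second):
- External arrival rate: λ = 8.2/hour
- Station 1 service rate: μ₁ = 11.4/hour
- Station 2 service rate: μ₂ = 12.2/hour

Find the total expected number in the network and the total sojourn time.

By Jackson's theorem, each station behaves as independent M/M/1.
Station 1: ρ₁ = 8.2/11.4 = 0.7193, L₁ = ρ₁/(1-ρ₁) = λ/(μ₁-λ) = 8.2/3.20 = 2.5625
Station 2: ρ₂ = 8.2/12.2 = 0.6721, L₂ = ρ₂/(1-ρ₂) = λ/(μ₂-λ) = 8.2/4.00 = 2.0500
Total: L = L₁ + L₂ = 2.5625 + 2.0500 = 4.6125
W = L/λ = 4.6125/8.2 = 0.5625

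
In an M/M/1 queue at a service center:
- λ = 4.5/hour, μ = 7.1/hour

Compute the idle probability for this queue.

ρ = λ/μ = 4.5/7.1 = 0.6338
P(0) = 1 - ρ = 1 - 0.6338 = 0.3662
The server is idle 36.62% of the time.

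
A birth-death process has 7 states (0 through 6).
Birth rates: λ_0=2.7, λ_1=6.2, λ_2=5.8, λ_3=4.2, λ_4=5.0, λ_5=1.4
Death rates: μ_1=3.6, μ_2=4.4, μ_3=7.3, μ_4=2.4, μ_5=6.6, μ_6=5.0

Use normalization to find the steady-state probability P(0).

Ratios P(n)/P(0) = (λ₀···λₙ₋₁)/(μ₁···μₙ):
P(1)/P(0) = (2.7)/(3.6) = 0.7500
P(2)/P(0) = (2.7×6.2)/(3.6×4.4) = 1.0568
P(3)/P(0) = (2.7×6.2×5.8)/(3.6×4.4×7.3) = 0.8397
P(4)/P(0) = (2.7×6.2×5.8×4.2)/(3.6×4.4×7.3×2.4) = 1.4694
P(5)/P(0) = (2.7×6.2×5.8×4.2×5.0)/(3.6×4.4×7.3×2.4×6.6) = 1.1132
P(6)/P(0) = (2.7×6.2×5.8×4.2×5.0×1.4)/(3.6×4.4×7.3×2.4×6.6×5.0) = 0.3117

Normalization: ∑ P(n) = 1
P(0) × (1.0000 + 0.7500 + 1.0568 + 0.8397 + 1.4694 + 1.1132 + 0.3117) = 1
P(0) × 6.5408 = 1
P(0) = 1/6.5408 = 0.1529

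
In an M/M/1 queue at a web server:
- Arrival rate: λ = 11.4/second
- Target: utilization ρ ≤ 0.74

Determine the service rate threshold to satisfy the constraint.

ρ = λ/μ, so μ = λ/ρ
μ ≥ 11.4/0.74 = 15.4054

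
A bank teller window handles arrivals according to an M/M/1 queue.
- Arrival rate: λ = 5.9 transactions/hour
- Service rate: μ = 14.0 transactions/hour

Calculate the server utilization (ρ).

Server utilization: ρ = λ/μ
ρ = 5.9/14.0 = 0.4214
The server is busy 42.14% of the time.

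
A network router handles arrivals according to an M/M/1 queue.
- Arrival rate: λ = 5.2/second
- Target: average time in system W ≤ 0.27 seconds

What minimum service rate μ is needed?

For M/M/1: W = 1/(μ-λ)
Need W ≤ 0.27, so 1/(μ-λ) ≤ 0.27
μ - λ ≥ 1/0.27 = 3.7037
μ ≥ 5.2 + 3.7037 = 8.9037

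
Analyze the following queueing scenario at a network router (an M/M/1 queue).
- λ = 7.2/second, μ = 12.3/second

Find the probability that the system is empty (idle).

ρ = λ/μ = 7.2/12.3 = 0.5854
P(0) = 1 - ρ = 1 - 0.5854 = 0.4146
The server is idle 41.46% of the time.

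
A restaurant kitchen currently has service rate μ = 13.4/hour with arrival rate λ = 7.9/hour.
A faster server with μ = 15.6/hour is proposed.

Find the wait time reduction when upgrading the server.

System 1: ρ₁ = 7.9/13.4 = 0.5896, W₁ = 1/(13.4-7.9) = 0.18182
System 2: ρ₂ = 7.9/15.6 = 0.5064, W₂ = 1/(15.6-7.9) = 0.12987
Improvement: (W₁-W₂)/W₁ = (0.18182-0.12987)/0.18182 = 28.57%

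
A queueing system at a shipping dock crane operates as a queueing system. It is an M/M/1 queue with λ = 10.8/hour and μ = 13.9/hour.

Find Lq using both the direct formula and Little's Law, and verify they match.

Method 1 (direct): Lq = λ²/(μ(μ-λ)) = 116.64/(13.9 × 3.10) = 2.7069

Method 2 (Little's Law):
W = 1/(μ-λ) = 1/3.10 = 0.32258
Wq = W - 1/μ = 0.32258 - 0.071942 = 0.25064
Lq = λWq = 10.8 × 0.25064 = 2.7069 ✔ (matches Method 1)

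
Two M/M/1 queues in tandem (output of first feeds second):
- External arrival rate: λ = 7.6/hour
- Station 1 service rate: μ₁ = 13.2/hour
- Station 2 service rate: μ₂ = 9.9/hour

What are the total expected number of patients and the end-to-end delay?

By Jackson's theorem, each station behaves as independent M/M/1.
Station 1: ρ₁ = 7.6/13.2 = 0.5758, L₁ = ρ₁/(1-ρ₁) = λ/(μ₁-λ) = 7.6/5.60 = 1.35714
Station 2: ρ₂ = 7.6/9.9 = 0.7677, L₂ = ρ₂/(1-ρ₂) = λ/(μ₂-λ) = 7.6/2.30 = 3.30435
Total: L = L₁ + L₂ = 1.35714 + 3.30435 = 4.6615
W = L/λ = 4.6615/7.6 = 0.6134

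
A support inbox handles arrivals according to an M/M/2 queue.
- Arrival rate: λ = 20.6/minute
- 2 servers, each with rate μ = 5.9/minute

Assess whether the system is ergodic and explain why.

Stability requires ρ = λ/(cμ) < 1
ρ = 20.6/(2 × 5.9) = 20.6/11.80 = 1.7458
Since 1.7458 ≥ 1, the system is UNSTABLE.
Need c > λ/μ = 20.6/5.9 = 3.49.
Minimum servers needed: c = 4.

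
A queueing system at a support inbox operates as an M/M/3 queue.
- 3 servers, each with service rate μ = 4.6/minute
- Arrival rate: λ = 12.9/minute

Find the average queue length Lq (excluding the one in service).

Traffic intensity: ρ = λ/(cμ) = 12.9/(3×4.6) = 0.9348
Since ρ = 0.9348 < 1, system is stable.
Offered load a = λ/μ = cρ = 12.9/4.6 = 2.8043
P₀ = [ Σₙ₌₀^2 aⁿ/n! + a^3/(3!(1-ρ)) ]⁻¹
Σ = a^0/0! + a^1/1! + a^2/2! = 1.0000 + 2.8043 + 3.9322 = 7.7365
a^3/(3!(1-ρ)) = 22.05442/(6 × 0.06521739) = 56.3613
P₀ = 1/(7.7365 + 56.3613) = 0.01560
Lq = P₀·a^3·ρ / (3!(1-ρ)²) = 0.0156012 × 22.0544 × 0.934783 / (6 × 0.00425331) = 12.6033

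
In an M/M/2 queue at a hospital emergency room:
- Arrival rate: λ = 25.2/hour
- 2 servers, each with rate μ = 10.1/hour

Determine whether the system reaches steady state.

Stability requires ρ = λ/(cμ) < 1
ρ = 25.2/(2 × 10.1) = 25.2/20.20 = 1.2475
Since 1.2475 ≥ 1, the system is UNSTABLE.
Need c > λ/μ = 25.2/10.1 = 2.50.
Minimum servers needed: c = 3.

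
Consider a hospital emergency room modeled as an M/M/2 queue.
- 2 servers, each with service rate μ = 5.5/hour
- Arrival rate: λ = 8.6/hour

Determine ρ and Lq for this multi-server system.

Traffic intensity: ρ = λ/(cμ) = 8.6/(2×5.5) = 0.7818
Since ρ = 0.7818 < 1, system is stable.
Offered load a = λ/μ = cρ = 8.6/5.5 = 1.5636
P₀ = [ Σₙ₌₀^1 aⁿ/n! + a^2/(2!(1-ρ)) ]⁻¹
Σ = a^0/0! + a^1/1! = 1.0000 + 1.5636 = 2.5636
a^2/(2!(1-ρ)) = 2.44496/(2 × 0.218182) = 5.6030
P₀ = 1/(2.5636 + 5.6030) = 0.1224
Lq = P₀·a^2·ρ / (2!(1-ρ)²) = 0.122449 × 2.44496 × 0.781818 / (2 × 0.0476033) = 2.4585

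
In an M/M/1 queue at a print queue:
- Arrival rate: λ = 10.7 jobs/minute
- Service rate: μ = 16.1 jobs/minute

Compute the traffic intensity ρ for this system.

Server utilization: ρ = λ/μ
ρ = 10.7/16.1 = 0.6646
The server is busy 66.46% of the time.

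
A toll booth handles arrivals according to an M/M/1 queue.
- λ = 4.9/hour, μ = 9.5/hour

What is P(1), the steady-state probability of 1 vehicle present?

ρ = λ/μ = 4.9/9.5 = 0.5158
P(n) = (1-ρ)ρⁿ
P(1) = (1-0.5158) × 0.5158^1
P(1) = 0.4842 × 0.5158
P(1) = 0.2498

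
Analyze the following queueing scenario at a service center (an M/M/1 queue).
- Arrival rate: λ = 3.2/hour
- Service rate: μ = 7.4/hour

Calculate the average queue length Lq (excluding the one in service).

ρ = λ/μ = 3.2/7.4 = 0.4324
For M/M/1: Lq = λ²/(μ(μ-λ))
Lq = 10.24/(7.4 × 4.20)
Lq = 0.3295 customers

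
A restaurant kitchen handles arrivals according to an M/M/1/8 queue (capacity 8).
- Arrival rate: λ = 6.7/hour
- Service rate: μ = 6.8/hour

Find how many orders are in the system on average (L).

ρ = λ/μ = 6.7/6.8 = 0.9853
P₀ = (1-ρ)/(1-ρ^(K+1)) = (1-0.9853)/(1-0.9853^9) = 0.01470/0.1248 = 0.1178
P_K = P₀×ρ^K = 0.1178 × 0.9853^8 = 0.1178 × 0.8883 = 0.1046
L = ρ[1 - (K+1)ρ^K + Kρ^(K+1)] / [(1-ρ)(1-ρ^(K+1))]
L = 0.9853 × (1 - 9×0.88827587 + 8×0.87521821) / ((1 - 0.9853) × (1 - 0.87521821)) = 3.9013 orders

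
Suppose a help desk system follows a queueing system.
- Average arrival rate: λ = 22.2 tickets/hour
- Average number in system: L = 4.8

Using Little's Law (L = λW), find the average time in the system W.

Little's Law: L = λW, so W = L/λ
W = 4.8/22.2 = 0.2162 hours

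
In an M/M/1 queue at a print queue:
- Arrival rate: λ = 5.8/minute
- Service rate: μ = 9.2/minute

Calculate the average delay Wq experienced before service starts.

First, compute utilization: ρ = λ/μ = 5.8/9.2 = 0.6304
For M/M/1: Wq = λ/(μ(μ-λ))
Wq = 5.8/(9.2 × (9.2-5.8))
Wq = 5.8/(9.2 × 3.40)
Wq = 0.1854 minutes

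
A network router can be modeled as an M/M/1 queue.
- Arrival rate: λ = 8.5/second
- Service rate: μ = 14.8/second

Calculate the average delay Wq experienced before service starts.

First, compute utilization: ρ = λ/μ = 8.5/14.8 = 0.5743
For M/M/1: Wq = λ/(μ(μ-λ))
Wq = 8.5/(14.8 × (14.8-8.5))
Wq = 8.5/(14.8 × 6.30)
Wq = 0.09116 seconds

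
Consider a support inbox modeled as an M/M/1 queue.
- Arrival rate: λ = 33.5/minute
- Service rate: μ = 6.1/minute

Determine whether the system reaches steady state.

Stability requires ρ = λ/(cμ) < 1
ρ = 33.5/(1 × 6.1) = 33.5/6.10 = 5.4918
Since 5.4918 ≥ 1, the system is UNSTABLE.
Queue grows without bound. Need μ > λ = 33.5.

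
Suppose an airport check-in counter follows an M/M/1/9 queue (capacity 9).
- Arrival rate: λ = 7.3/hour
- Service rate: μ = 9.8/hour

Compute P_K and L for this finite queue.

ρ = λ/μ = 7.3/9.8 = 0.7449
P₀ = (1-ρ)/(1-ρ^(K+1)) = (1-0.7449)/(1-0.7449^10) = 0.2551/0.9474 = 0.2693
P_K = P₀×ρ^K = 0.26926 × 0.7449^9 = 0.26926 × 0.070613 = 0.01901
Blocking probability P_9 = 0.01901 (1.90%)
L = ρ[1 - (K+1)ρ^K + Kρ^(K+1)] / [(1-ρ)(1-ρ^(K+1))]
L = 0.7449 × (1 - 10×0.070613 + 9×0.052599) / ((1 - 0.7449) × (1 - 0.052599)) = 2.3648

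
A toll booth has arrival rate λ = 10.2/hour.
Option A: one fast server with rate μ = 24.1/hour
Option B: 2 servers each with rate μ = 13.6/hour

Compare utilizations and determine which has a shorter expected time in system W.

Option A: single server μ = 24.1 (M/M/1)
  ρ_A = 10.2/24.1 = 0.4232
  W_A = 1/(μ-λ) = 1/(24.1-10.2) = 1/13.90 = 0.07194

Option B: 2 servers μ = 13.6 (M/M/2)
  ρ_B = λ/(cμ) = 10.2/(2×13.6) = 0.3750
  Offered load a = λ/μ = cρ = 10.2/13.6 = 0.7500
  P₀ = [ Σₙ₌₀^1 aⁿ/n! + a^2/(2!(1-ρ)) ]⁻¹
  Σ = a^0/0! + a^1/1! = 1.0000 + 0.7500 = 1.7500
  a^2/(2!(1-ρ)) = 0.5625/(2 × 0.6250) = 0.4500
  P₀ = 1/(1.7500 + 0.4500) = 0.4545
  Lq = P₀·a^2·ρ / (2!(1-ρ)²) = 0.4545 × 0.5625 × 0.3750 / (2 × 0.3906) = 0.1227
  Wq_B = Lq/λ = 0.1227/10.2 = 0.01203
  W_B = Wq_B + 1/μ = 0.01203 + 0.07353 = 0.08556

Since W_A = 0.07194 < W_B = 0.08556, Option A (single fast server) has the shorter time in system.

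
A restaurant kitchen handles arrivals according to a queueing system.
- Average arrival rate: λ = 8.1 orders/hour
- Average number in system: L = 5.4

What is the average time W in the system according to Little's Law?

Little's Law: L = λW, so W = L/λ
W = 5.4/8.1 = 0.6667 hours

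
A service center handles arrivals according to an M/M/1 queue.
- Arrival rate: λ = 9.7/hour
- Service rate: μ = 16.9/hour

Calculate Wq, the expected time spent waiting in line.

First, compute utilization: ρ = λ/μ = 9.7/16.9 = 0.5740
For M/M/1: Wq = λ/(μ(μ-λ))
Wq = 9.7/(16.9 × (16.9-9.7))
Wq = 9.7/(16.9 × 7.20)
Wq = 0.07972 hours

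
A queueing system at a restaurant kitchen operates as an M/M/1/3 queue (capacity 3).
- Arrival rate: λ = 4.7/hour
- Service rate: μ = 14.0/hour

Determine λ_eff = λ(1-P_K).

ρ = λ/μ = 4.7/14.0 = 0.33571
P₀ = (1-ρ)/(1-ρ^(K+1)) = (1-0.33571)/(1-0.33571^4) = 0.6643/0.9873 = 0.6728
P_K = P₀×ρ^K = 0.67284 × 0.33571^3 = 0.67284 × 0.037835 = 0.02546
λ_eff = λ(1-P_K) = 4.7 × (1 - 0.02546) = 4.7 × 0.97454 = 4.5803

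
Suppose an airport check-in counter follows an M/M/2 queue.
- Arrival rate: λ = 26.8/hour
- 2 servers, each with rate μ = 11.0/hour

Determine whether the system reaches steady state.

Stability requires ρ = λ/(cμ) < 1
ρ = 26.8/(2 × 11.0) = 26.8/22.00 = 1.2182
Since 1.2182 ≥ 1, the system is UNSTABLE.
Need c > λ/μ = 26.8/11.0 = 2.44.
Minimum servers needed: c = 3.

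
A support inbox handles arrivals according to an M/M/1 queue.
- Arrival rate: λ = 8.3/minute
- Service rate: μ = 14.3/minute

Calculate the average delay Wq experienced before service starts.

First, compute utilization: ρ = λ/μ = 8.3/14.3 = 0.5804
For M/M/1: Wq = λ/(μ(μ-λ))
Wq = 8.3/(14.3 × (14.3-8.3))
Wq = 8.3/(14.3 × 6.00)
Wq = 0.09674 minutes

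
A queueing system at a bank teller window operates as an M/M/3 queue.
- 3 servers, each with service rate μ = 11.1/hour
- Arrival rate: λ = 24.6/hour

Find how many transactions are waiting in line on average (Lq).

Traffic intensity: ρ = λ/(cμ) = 24.6/(3×11.1) = 0.7387
Since ρ = 0.7387 < 1, system is stable.
Offered load a = λ/μ = cρ = 24.6/11.1 = 2.2162
P₀ = [ Σₙ₌₀^2 aⁿ/n! + a^3/(3!(1-ρ)) ]⁻¹
Σ = a^0/0! + a^1/1! + a^2/2! = 1.0000 + 2.2162 + 2.4558 = 5.6720
a^3/(3!(1-ρ)) = 10.8852/(6 × 0.26126) = 6.9440
P₀ = 1/(5.6720 + 6.9440) = 0.07926
Lq = P₀·a^3·ρ / (3!(1-ρ)²) = 0.079264 × 10.8852 × 0.73874 / (6 × 0.068257) = 1.5563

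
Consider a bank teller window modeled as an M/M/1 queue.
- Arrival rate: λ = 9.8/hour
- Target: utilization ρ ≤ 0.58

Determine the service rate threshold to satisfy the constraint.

ρ = λ/μ, so μ = λ/ρ
μ ≥ 9.8/0.58 = 16.8966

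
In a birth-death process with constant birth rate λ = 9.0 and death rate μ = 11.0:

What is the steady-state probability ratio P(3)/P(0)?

For constant rates: P(n)/P(0) = (λ/μ)^n
P(3)/P(0) = (9.0/11.0)^3 = 0.8182^3 = 0.5477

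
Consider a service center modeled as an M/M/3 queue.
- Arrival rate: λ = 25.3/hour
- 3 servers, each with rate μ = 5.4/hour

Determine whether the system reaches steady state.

Stability requires ρ = λ/(cμ) < 1
ρ = 25.3/(3 × 5.4) = 25.3/16.20 = 1.5617
Since 1.5617 ≥ 1, the system is UNSTABLE.
Need c > λ/μ = 25.3/5.4 = 4.69.
Minimum servers needed: c = 5.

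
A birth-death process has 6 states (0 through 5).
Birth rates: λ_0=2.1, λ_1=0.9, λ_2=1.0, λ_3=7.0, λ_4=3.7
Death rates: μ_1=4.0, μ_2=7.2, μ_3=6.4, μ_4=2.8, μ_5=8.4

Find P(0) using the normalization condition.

Ratios P(n)/P(0) = (λ₀···λₙ₋₁)/(μ₁···μₙ):
P(1)/P(0) = (2.1)/(4.0) = 0.5250
P(2)/P(0) = (2.1×0.9)/(4.0×7.2) = 0.06563
P(3)/P(0) = (2.1×0.9×1.0)/(4.0×7.2×6.4) = 0.01025
P(4)/P(0) = (2.1×0.9×1.0×7.0)/(4.0×7.2×6.4×2.8) = 0.02563
P(5)/P(0) = (2.1×0.9×1.0×7.0×3.7)/(4.0×7.2×6.4×2.8×8.4) = 0.01129

Normalization: ∑ P(n) = 1
P(0) × (1.0000 + 0.5250 + 0.06563 + 0.01025 + 0.02563 + 0.01129) = 1
P(0) × 1.6378 = 1
P(0) = 1/1.6378 = 0.6106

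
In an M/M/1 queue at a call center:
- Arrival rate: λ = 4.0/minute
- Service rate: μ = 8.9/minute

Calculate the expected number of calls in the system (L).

ρ = λ/μ = 4.0/8.9 = 0.4494
For M/M/1: L = λ/(μ-λ)
L = 4.0/(8.9-4.0) = 4.0/4.90
L = 0.8163 calls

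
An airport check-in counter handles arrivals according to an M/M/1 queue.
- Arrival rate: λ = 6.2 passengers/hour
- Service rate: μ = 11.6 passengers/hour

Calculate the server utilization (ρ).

Server utilization: ρ = λ/μ
ρ = 6.2/11.6 = 0.5345
The server is busy 53.45% of the time.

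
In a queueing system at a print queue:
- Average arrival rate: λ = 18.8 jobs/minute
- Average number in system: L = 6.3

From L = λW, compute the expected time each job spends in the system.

Little's Law: L = λW, so W = L/λ
W = 6.3/18.8 = 0.3351 minutes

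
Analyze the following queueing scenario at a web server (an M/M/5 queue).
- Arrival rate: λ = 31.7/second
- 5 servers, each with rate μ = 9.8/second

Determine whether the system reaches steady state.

Stability requires ρ = λ/(cμ) < 1
ρ = 31.7/(5 × 9.8) = 31.7/49.00 = 0.6469
Since 0.6469 < 1, the system is STABLE.
The servers are busy 64.69% of the time.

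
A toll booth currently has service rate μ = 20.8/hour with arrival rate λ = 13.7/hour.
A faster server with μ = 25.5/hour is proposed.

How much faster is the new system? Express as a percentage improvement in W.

System 1: ρ₁ = 13.7/20.8 = 0.6587, W₁ = 1/(20.8-13.7) = 0.14085
System 2: ρ₂ = 13.7/25.5 = 0.5373, W₂ = 1/(25.5-13.7) = 0.084746
Improvement: (W₁-W₂)/W₁ = (0.14085-0.084746)/0.14085 = 39.83%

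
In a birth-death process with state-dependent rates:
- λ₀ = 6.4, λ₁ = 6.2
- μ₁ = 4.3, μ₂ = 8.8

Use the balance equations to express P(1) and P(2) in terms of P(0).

Balance equations:
State 0: λ₀P₀ = μ₁P₁ → P₁ = (λ₀/μ₁)P₀ = (6.4/4.3)P₀ = 1.4884P₀
State 1: P₂ = (λ₀λ₁)/(μ₁μ₂)P₀ = (6.4×6.2)/(4.3×8.8)P₀ = 1.0486P₀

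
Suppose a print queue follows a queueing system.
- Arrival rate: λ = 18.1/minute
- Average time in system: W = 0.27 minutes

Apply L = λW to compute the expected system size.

Little's Law: L = λW
L = 18.1 × 0.27 = 4.8870 jobs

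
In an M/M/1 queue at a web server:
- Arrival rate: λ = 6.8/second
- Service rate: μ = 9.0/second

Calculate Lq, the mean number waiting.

ρ = λ/μ = 6.8/9.0 = 0.7556
For M/M/1: Lq = λ²/(μ(μ-λ))
Lq = 46.24/(9.0 × 2.20)
Lq = 2.3354 requests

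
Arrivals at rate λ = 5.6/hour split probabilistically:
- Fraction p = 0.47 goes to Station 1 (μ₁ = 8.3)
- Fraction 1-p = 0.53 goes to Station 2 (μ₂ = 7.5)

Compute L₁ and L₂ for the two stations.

Effective rates: λ₁ = 5.6×0.47 = 2.632, λ₂ = 5.6×0.53 = 2.968
Station 1: ρ₁ = 2.632/8.3 = 0.31711, L₁ = ρ₁/(1-ρ₁) = 0.31711/(1-0.31711) = 0.4644
Station 2: ρ₂ = 2.968/7.5 = 0.39573, L₂ = ρ₂/(1-ρ₂) = 0.39573/(1-0.39573) = 0.6549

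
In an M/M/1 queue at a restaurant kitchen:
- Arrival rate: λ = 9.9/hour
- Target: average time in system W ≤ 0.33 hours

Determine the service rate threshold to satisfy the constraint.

For M/M/1: W = 1/(μ-λ)
Need W ≤ 0.33, so 1/(μ-λ) ≤ 0.33
μ - λ ≥ 1/0.33 = 3.0303
μ ≥ 9.9 + 3.0303 = 12.9303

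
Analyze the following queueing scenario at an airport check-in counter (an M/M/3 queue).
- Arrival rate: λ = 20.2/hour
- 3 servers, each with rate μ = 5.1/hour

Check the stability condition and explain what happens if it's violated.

Stability requires ρ = λ/(cμ) < 1
ρ = 20.2/(3 × 5.1) = 20.2/15.30 = 1.3203
Since 1.3203 ≥ 1, the system is UNSTABLE.
Need c > λ/μ = 20.2/5.1 = 3.96.
Minimum servers needed: c = 4.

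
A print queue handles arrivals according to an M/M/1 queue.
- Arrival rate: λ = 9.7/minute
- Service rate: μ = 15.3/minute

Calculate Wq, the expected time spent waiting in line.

First, compute utilization: ρ = λ/μ = 9.7/15.3 = 0.6340
For M/M/1: Wq = λ/(μ(μ-λ))
Wq = 9.7/(15.3 × (15.3-9.7))
Wq = 9.7/(15.3 × 5.60)
Wq = 0.1132 minutes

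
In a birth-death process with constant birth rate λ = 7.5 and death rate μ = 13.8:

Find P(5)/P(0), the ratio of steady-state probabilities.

For constant rates: P(n)/P(0) = (λ/μ)^n
P(5)/P(0) = (7.5/13.8)^5 = 0.543478^5 = 0.04741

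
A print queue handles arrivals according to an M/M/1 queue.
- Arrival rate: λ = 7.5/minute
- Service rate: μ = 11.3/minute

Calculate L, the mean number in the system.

ρ = λ/μ = 7.5/11.3 = 0.6637
For M/M/1: L = λ/(μ-λ)
L = 7.5/(11.3-7.5) = 7.5/3.80
L = 1.9737 jobs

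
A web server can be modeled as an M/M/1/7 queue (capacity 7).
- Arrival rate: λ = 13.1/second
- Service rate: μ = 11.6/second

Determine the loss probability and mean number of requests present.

ρ = λ/μ = 13.1/11.6 = 1.12931
P₀ = (1-ρ)/(1-ρ^(K+1)) = (1-1.12931)/(1-1.12931^8) = -0.1293/-1.6455 = 0.07858
P_K = P₀×ρ^K = 0.07858 × 1.12931^7 = 0.07858 × 2.3426 = 0.1841
Blocking probability P_7 = 0.1841 (18.41%)
L = ρ[1 - (K+1)ρ^K + Kρ^(K+1)] / [(1-ρ)(1-ρ^(K+1))]
L = 1.12931 × (1 - 8×2.3425681 + 7×2.6454855) / ((1 - 1.12931) × (1 - 2.6454855)) = 4.1284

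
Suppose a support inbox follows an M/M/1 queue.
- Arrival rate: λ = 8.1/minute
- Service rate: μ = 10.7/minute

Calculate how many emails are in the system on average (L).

ρ = λ/μ = 8.1/10.7 = 0.7570
For M/M/1: L = λ/(μ-λ)
L = 8.1/(10.7-8.1) = 8.1/2.60
L = 3.1154 emails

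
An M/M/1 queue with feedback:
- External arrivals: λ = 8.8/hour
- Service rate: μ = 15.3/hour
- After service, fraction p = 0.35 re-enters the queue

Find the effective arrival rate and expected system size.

Effective arrival rate: λ_eff = λ/(1-p) = 8.8/(1-0.35) = 8.8/0.65 = 13.53846
ρ = λ_eff/μ = 13.53846/15.3 = 0.884867
L = ρ/(1-ρ) = 0.884867/(1-0.884867) = 7.6856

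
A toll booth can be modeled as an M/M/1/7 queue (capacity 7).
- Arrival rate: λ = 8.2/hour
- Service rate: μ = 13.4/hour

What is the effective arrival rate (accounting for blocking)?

ρ = λ/μ = 8.2/13.4 = 0.61194
P₀ = (1-ρ)/(1-ρ^(K+1)) = (1-0.61194)/(1-0.61194^8) = 0.38806/0.98034 = 0.3958
P_K = P₀×ρ^K = 0.3958 × 0.61194^7 = 0.3958 × 0.03213 = 0.01272
λ_eff = λ(1-P_K) = 8.2 × (1 - 0.01272) = 8.2 × 0.98728 = 8.0957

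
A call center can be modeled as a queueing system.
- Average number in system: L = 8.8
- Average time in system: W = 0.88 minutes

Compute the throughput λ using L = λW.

Little's Law: L = λW, so λ = L/W
λ = 8.8/0.88 = 10.0000 calls/minute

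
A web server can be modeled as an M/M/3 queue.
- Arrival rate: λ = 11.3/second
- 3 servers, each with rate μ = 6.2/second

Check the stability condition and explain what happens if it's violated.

Stability requires ρ = λ/(cμ) < 1
ρ = 11.3/(3 × 6.2) = 11.3/18.60 = 0.6075
Since 0.6075 < 1, the system is STABLE.
The servers are busy 60.75% of the time.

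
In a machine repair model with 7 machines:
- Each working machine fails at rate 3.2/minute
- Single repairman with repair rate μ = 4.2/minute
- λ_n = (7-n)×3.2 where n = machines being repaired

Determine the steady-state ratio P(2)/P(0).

P(2)/P(0) = ∏_{i=0}^{2-1} λ_i/μ_{i+1}
= (7-0)×3.2/4.2 × (7-1)×3.2/4.2
= 24.3810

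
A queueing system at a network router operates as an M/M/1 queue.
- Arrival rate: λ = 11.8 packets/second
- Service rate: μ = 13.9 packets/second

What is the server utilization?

Server utilization: ρ = λ/μ
ρ = 11.8/13.9 = 0.8489
The server is busy 84.89% of the time.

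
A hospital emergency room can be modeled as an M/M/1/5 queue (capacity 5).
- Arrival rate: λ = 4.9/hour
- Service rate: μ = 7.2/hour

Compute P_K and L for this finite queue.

ρ = λ/μ = 4.9/7.2 = 0.68056
P₀ = (1-ρ)/(1-ρ^(K+1)) = (1-0.68056)/(1-0.68056^6) = 0.3194/0.9006 = 0.3547
P_K = P₀×ρ^K = 0.35468 × 0.68056^5 = 0.35468 × 0.14599 = 0.05178
Blocking probability P_5 = 0.05178 (5.18%)
L = ρ[1 - (K+1)ρ^K + Kρ^(K+1)] / [(1-ρ)(1-ρ^(K+1))]
L = 0.68056 × (1 - 6×0.14599 + 5×0.099357) / ((1 - 0.68056) × (1 - 0.099357)) = 1.4686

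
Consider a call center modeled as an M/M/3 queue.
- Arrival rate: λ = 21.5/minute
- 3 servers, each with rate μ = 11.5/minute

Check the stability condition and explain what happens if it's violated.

Stability requires ρ = λ/(cμ) < 1
ρ = 21.5/(3 × 11.5) = 21.5/34.50 = 0.6232
Since 0.6232 < 1, the system is STABLE.
The servers are busy 62.32% of the time.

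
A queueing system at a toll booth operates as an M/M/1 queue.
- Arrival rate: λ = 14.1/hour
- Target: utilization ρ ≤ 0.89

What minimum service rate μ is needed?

ρ = λ/μ, so μ = λ/ρ
μ ≥ 14.1/0.89 = 15.8427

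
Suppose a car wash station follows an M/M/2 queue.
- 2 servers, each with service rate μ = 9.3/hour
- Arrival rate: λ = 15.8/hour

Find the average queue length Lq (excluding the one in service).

Traffic intensity: ρ = λ/(cμ) = 15.8/(2×9.3) = 0.8495
Since ρ = 0.8495 < 1, system is stable.
Offered load a = λ/μ = cρ = 15.8/9.3 = 1.6989
P₀ = [ Σₙ₌₀^1 aⁿ/n! + a^2/(2!(1-ρ)) ]⁻¹
Σ = a^0/0! + a^1/1! = 1.0000 + 1.6989 = 2.6989
a^2/(2!(1-ρ)) = 2.88635/(2 × 0.150538) = 9.5868
P₀ = 1/(2.6989 + 9.5868) = 0.08140
Lq = P₀·a^2·ρ / (2!(1-ρ)²) = 0.0813953 × 2.88635 × 0.849462 / (2 × 0.0226616) = 4.4032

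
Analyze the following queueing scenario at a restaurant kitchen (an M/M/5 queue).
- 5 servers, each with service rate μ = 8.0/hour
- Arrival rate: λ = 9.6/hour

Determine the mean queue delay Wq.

Traffic intensity: ρ = λ/(cμ) = 9.6/(5×8.0) = 0.2400
Since ρ = 0.2400 < 1, system is stable.
Offered load a = λ/μ = cρ = 9.6/8.0 = 1.2000
P₀ = [ Σₙ₌₀^4 aⁿ/n! + a^5/(5!(1-ρ)) ]⁻¹
Σ = a^0/0! + a^1/1! + a^2/2! + a^3/3! + a^4/4! = 1.0000 + 1.2000 + 0.7200 + 0.2880 + 0.08640 = 3.2944
a^5/(5!(1-ρ)) = 2.4883/(120 × 0.7600) = 0.02728
P₀ = 1/(3.2944 + 0.02728) = 0.3011
Lq = P₀·a^5·ρ / (5!(1-ρ)²) = 0.3011 × 2.4883 × 0.2400 / (120 × 0.5776) = 0.002594
Wq = Lq/λ = 0.002594/9.6 = 0.0002702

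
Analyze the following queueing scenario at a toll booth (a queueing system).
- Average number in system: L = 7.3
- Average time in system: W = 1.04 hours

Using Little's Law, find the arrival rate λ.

Little's Law: L = λW, so λ = L/W
λ = 7.3/1.04 = 7.0192 vehicles/hour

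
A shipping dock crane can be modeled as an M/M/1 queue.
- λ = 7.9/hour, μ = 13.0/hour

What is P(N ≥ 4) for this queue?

ρ = λ/μ = 7.9/13.0 = 0.6077
P(N ≥ n) = ρⁿ
P(N ≥ 4) = 0.6077^4
P(N ≥ 4) = 0.1364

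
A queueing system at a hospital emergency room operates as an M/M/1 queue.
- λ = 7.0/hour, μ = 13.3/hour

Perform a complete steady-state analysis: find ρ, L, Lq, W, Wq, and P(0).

Step 1: ρ = λ/μ = 7.0/13.3 = 0.5263
Step 2: L = λ/(μ-λ) = 7.0/6.30 = 1.1111
Step 3: Lq = λ²/(μ(μ-λ)) = 49.00/(13.3×6.30) = 0.5848
Step 4: W = 1/(μ-λ) = 1/6.30 = 0.15873
Step 5: Wq = λ/(μ(μ-λ)) = 7.0/(13.3×6.30) = 0.08354
Step 6: P(0) = 1-ρ = 0.4737
Verify: L = λW = 7.0×0.15873 = 1.1111 ✔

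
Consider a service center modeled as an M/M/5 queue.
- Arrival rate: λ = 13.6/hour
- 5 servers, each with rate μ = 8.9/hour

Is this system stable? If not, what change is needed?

Stability requires ρ = λ/(cμ) < 1
ρ = 13.6/(5 × 8.9) = 13.6/44.50 = 0.3056
Since 0.3056 < 1, the system is STABLE.
The servers are busy 30.56% of the time.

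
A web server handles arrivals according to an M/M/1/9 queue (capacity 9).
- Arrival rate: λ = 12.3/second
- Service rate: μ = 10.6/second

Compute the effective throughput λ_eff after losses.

ρ = λ/μ = 12.3/10.6 = 1.16038
P₀ = (1-ρ)/(1-ρ^(K+1)) = (1-1.16038)/(1-1.16038^10) = -0.16038/-3.4259 = 0.04681
P_K = P₀×ρ^K = 0.046814 × 1.16038^9 = 0.046814 × 3.8142 = 0.1786
λ_eff = λ(1-P_K) = 12.3 × (1 - 0.178556) = 12.3 × 0.821444 = 10.1038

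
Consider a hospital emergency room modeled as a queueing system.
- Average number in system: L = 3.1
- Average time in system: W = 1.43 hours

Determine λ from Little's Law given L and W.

Little's Law: L = λW, so λ = L/W
λ = 3.1/1.43 = 2.1678 patients/hour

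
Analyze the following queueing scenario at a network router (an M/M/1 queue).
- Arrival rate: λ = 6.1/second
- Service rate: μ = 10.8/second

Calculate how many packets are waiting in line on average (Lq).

ρ = λ/μ = 6.1/10.8 = 0.5648
For M/M/1: Lq = λ²/(μ(μ-λ))
Lq = 37.21/(10.8 × 4.70)
Lq = 0.7331 packets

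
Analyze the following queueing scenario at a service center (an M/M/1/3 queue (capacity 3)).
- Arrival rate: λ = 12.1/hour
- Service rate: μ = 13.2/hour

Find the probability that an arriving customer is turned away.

ρ = λ/μ = 12.1/13.2 = 0.9167
P₀ = (1-ρ)/(1-ρ^(K+1)) = (1-0.9167)/(1-0.9167^4) = 0.08330/0.2938 = 0.2835
P_K = P₀×ρ^K = 0.2835 × 0.9167^3 = 0.2835 × 0.7703 = 0.2184
Blocking probability = 21.84%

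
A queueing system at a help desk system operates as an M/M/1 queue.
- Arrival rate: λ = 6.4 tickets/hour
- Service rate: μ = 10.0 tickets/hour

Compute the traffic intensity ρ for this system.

Server utilization: ρ = λ/μ
ρ = 6.4/10.0 = 0.6400
The server is busy 64.00% of the time.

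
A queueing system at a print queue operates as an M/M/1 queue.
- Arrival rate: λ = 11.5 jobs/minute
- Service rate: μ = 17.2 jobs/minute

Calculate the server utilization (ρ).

Server utilization: ρ = λ/μ
ρ = 11.5/17.2 = 0.6686
The server is busy 66.86% of the time.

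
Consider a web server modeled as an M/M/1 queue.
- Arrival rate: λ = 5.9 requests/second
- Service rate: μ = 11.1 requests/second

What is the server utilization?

Server utilization: ρ = λ/μ
ρ = 5.9/11.1 = 0.5315
The server is busy 53.15% of the time.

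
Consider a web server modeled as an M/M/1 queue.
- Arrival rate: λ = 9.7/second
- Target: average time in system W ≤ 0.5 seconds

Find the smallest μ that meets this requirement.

For M/M/1: W = 1/(μ-λ)
Need W ≤ 0.5, so 1/(μ-λ) ≤ 0.5
μ - λ ≥ 1/0.5 = 2.0000
μ ≥ 9.7 + 2.0000 = 11.7000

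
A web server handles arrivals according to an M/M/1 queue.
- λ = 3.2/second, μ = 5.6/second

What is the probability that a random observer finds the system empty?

ρ = λ/μ = 3.2/5.6 = 0.5714
P(0) = 1 - ρ = 1 - 0.5714 = 0.4286
The server is idle 42.86% of the time.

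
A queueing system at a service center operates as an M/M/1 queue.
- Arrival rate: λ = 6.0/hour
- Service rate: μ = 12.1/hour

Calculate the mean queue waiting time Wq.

First, compute utilization: ρ = λ/μ = 6.0/12.1 = 0.4959
For M/M/1: Wq = λ/(μ(μ-λ))
Wq = 6.0/(12.1 × (12.1-6.0))
Wq = 6.0/(12.1 × 6.10)
Wq = 0.08129 hours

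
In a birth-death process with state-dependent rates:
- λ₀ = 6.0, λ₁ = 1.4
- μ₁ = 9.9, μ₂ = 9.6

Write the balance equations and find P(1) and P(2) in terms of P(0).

Balance equations:
State 0: λ₀P₀ = μ₁P₁ → P₁ = (λ₀/μ₁)P₀ = (6.0/9.9)P₀ = 0.6061P₀
State 1: P₂ = (λ₀λ₁)/(μ₁μ₂)P₀ = (6.0×1.4)/(9.9×9.6)P₀ = 0.08838P₀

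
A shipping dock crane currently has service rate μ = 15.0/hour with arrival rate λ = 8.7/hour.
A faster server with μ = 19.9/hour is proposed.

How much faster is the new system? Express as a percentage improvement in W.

System 1: ρ₁ = 8.7/15.0 = 0.5800, W₁ = 1/(15.0-8.7) = 0.15873
System 2: ρ₂ = 8.7/19.9 = 0.4372, W₂ = 1/(19.9-8.7) = 0.089286
Improvement: (W₁-W₂)/W₁ = (0.15873-0.089286)/0.15873 = 43.75%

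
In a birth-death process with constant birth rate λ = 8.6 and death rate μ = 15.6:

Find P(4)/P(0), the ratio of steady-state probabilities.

For constant rates: P(n)/P(0) = (λ/μ)^n
P(4)/P(0) = (8.6/15.6)^4 = 0.55128^4 = 0.09236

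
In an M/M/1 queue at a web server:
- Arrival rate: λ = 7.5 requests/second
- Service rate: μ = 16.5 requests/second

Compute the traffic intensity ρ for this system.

Server utilization: ρ = λ/μ
ρ = 7.5/16.5 = 0.4545
The server is busy 45.45% of the time.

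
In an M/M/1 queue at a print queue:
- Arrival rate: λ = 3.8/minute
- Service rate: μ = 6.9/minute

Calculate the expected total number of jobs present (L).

ρ = λ/μ = 3.8/6.9 = 0.5507
For M/M/1: L = λ/(μ-λ)
L = 3.8/(6.9-3.8) = 3.8/3.10
L = 1.2258 jobs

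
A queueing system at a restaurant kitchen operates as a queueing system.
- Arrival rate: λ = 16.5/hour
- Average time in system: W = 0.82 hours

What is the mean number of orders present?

Little's Law: L = λW
L = 16.5 × 0.82 = 13.5300 orders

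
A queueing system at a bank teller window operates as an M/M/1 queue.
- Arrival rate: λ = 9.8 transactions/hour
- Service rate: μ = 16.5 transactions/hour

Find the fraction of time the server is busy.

Server utilization: ρ = λ/μ
ρ = 9.8/16.5 = 0.5939
The server is busy 59.39% of the time.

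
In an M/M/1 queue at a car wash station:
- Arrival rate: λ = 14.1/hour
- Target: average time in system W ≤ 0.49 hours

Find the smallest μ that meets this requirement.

For M/M/1: W = 1/(μ-λ)
Need W ≤ 0.49, so 1/(μ-λ) ≤ 0.49
μ - λ ≥ 1/0.49 = 2.0408
μ ≥ 14.1 + 2.0408 = 16.1408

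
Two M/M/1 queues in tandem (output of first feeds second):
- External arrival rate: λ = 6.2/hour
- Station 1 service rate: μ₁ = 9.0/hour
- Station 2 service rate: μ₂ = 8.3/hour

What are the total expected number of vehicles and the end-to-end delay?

By Jackson's theorem, each station behaves as independent M/M/1.
Station 1: ρ₁ = 6.2/9.0 = 0.6889, L₁ = ρ₁/(1-ρ₁) = λ/(μ₁-λ) = 6.2/2.80 = 2.2143
Station 2: ρ₂ = 6.2/8.3 = 0.7470, L₂ = ρ₂/(1-ρ₂) = λ/(μ₂-λ) = 6.2/2.10 = 2.9524
Total: L = L₁ + L₂ = 2.2143 + 2.9524 = 5.1667
W = L/λ = 5.1667/6.2 = 0.8333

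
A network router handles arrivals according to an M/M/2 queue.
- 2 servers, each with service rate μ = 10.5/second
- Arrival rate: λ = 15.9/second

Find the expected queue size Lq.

Traffic intensity: ρ = λ/(cμ) = 15.9/(2×10.5) = 0.7571
Since ρ = 0.7571 < 1, system is stable.
Offered load a = λ/μ = cρ = 15.9/10.5 = 1.5143
P₀ = [ Σₙ₌₀^1 aⁿ/n! + a^2/(2!(1-ρ)) ]⁻¹
Σ = a^0/0! + a^1/1! = 1.0000 + 1.5143 = 2.5143
a^2/(2!(1-ρ)) = 2.2931/(2 × 0.24286) = 4.7210
P₀ = 1/(2.5143 + 4.7210) = 0.1382
Lq = P₀·a^2·ρ / (2!(1-ρ)²) = 0.1382114 × 2.293061 × 0.7571429 / (2 × 0.05897959) = 2.0343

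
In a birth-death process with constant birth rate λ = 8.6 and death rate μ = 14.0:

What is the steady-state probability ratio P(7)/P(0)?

For constant rates: P(n)/P(0) = (λ/μ)^n
P(7)/P(0) = (8.6/14.0)^7 = 0.6143^7 = 0.03301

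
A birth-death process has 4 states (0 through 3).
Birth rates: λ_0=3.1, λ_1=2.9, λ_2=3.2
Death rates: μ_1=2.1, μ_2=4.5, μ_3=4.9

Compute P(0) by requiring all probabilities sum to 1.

Ratios P(n)/P(0) = (λ₀···λₙ₋₁)/(μ₁···μₙ):
P(1)/P(0) = (3.1)/(2.1) = 1.4762
P(2)/P(0) = (3.1×2.9)/(2.1×4.5) = 0.9513
P(3)/P(0) = (3.1×2.9×3.2)/(2.1×4.5×4.9) = 0.6213

Normalization: ∑ P(n) = 1
P(0) × (1.0000 + 1.4762 + 0.9513 + 0.6213) = 1
P(0) × 4.0488 = 1
P(0) = 1/4.0488 = 0.2470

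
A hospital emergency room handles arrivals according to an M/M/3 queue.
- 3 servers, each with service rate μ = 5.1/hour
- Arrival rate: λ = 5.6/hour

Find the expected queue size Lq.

Traffic intensity: ρ = λ/(cμ) = 5.6/(3×5.1) = 0.3660
Since ρ = 0.3660 < 1, system is stable.
Offered load a = λ/μ = cρ = 5.6/5.1 = 1.0980
P₀ = [ Σₙ₌₀^2 aⁿ/n! + a^3/(3!(1-ρ)) ]⁻¹
Σ = a^0/0! + a^1/1! + a^2/2! = 1.00000 + 1.09804 + 0.602845 = 2.7009
a^3/(3!(1-ρ)) = 1.3239/(6 × 0.6340) = 0.3480
P₀ = 1/(2.7009 + 0.3480) = 0.3280
Lq = P₀·a^3·ρ / (3!(1-ρ)²) = 0.32799 × 1.3239 × 0.36601 / (6 × 0.40194) = 0.06590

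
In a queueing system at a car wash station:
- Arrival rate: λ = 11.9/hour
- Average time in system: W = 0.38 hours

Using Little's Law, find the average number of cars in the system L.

Little's Law: L = λW
L = 11.9 × 0.38 = 4.5220 cars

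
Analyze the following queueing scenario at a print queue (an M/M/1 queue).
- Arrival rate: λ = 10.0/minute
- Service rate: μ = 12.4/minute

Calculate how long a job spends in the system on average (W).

First, compute utilization: ρ = λ/μ = 10.0/12.4 = 0.8065
For M/M/1: W = 1/(μ-λ)
W = 1/(12.4-10.0) = 1/2.40
W = 0.4167 minutes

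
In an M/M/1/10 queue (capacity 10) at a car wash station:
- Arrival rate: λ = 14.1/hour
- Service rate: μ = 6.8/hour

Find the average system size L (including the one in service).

ρ = λ/μ = 14.1/6.8 = 2.0735
P₀ = (1-ρ)/(1-ρ^(K+1)) = (1-2.0735)/(1-2.0735^11) = -1.0735/-3045.1020 = 0.0003525
P_K = P₀×ρ^K = 0.00035253 × 2.0735^10 = 0.00035253 × 1469.0629 = 0.5179
L = ρ[1 - (K+1)ρ^K + Kρ^(K+1)] / [(1-ρ)(1-ρ^(K+1))]
L = 2.0735 × (1 - 11×1469.0629 + 10×3046.1020) / ((1 - 2.0735) × (1 - 3046.1020)) = 9.0721 cars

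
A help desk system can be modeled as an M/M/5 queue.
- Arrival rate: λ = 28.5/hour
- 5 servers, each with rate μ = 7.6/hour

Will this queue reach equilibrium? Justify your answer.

Stability requires ρ = λ/(cμ) < 1
ρ = 28.5/(5 × 7.6) = 28.5/38.00 = 0.7500
Since 0.7500 < 1, the system is STABLE.
The servers are busy 75.00% of the time.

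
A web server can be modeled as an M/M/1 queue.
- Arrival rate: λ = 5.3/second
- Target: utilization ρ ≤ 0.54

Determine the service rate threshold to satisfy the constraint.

ρ = λ/μ, so μ = λ/ρ
μ ≥ 5.3/0.54 = 9.8148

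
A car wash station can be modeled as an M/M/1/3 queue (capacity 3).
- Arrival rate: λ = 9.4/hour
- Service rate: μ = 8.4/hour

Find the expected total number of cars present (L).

ρ = λ/μ = 9.4/8.4 = 1.11905
P₀ = (1-ρ)/(1-ρ^(K+1)) = (1-1.11905)/(1-1.11905^4) = -0.11905/-0.56819 = 0.2095
P_K = P₀×ρ^K = 0.2095 × 1.11905^3 = 0.2095 × 1.4014 = 0.2936
L = ρ[1 - (K+1)ρ^K + Kρ^(K+1)] / [(1-ρ)(1-ρ^(K+1))]
L = 1.11905 × (1 - 4×1.401356 + 3×1.568187) / ((1 - 1.11905) × (1 - 1.568187)) = 1.6401 cars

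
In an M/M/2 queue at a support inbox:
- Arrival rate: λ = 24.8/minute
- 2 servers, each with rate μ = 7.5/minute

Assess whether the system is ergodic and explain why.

Stability requires ρ = λ/(cμ) < 1
ρ = 24.8/(2 × 7.5) = 24.8/15.00 = 1.6533
Since 1.6533 ≥ 1, the system is UNSTABLE.
Need c > λ/μ = 24.8/7.5 = 3.31.
Minimum servers needed: c = 4.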